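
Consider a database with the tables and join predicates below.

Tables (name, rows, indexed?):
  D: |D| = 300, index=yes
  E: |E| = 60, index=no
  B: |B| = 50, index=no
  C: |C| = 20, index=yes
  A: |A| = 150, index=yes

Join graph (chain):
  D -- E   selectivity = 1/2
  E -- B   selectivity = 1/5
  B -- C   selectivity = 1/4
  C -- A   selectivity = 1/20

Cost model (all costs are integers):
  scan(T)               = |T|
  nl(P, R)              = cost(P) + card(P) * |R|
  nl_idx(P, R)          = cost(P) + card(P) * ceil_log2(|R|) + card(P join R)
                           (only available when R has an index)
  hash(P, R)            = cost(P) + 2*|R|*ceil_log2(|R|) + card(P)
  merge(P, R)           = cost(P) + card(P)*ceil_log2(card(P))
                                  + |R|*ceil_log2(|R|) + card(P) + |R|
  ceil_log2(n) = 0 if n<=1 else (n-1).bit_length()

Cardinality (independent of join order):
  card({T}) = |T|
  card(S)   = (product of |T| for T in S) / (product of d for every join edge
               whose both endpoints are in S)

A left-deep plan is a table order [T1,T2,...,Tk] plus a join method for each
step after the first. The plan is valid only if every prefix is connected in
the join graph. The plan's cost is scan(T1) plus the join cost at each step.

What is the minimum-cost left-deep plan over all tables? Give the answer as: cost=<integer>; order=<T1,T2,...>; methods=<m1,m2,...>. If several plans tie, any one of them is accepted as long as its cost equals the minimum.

cost=31575; order=C,A,B,E,D; methods=nl_idx,hash,hash,hash

Selinger DP (subsets sized 1..n):
  {D}: scan cost=300, card=300
  {E}: scan cost=60, card=60
  {B}: scan cost=50, card=50
  {C}: scan cost=20, card=20
  {A}: scan cost=150, card=150
  {DE}: card=9000; try (E,hash)→1320, (D,merge)→3480, (E,merge)→3720, (D,hash)→5520, (D,nl_idx)→9600, (D,nl)→18060 …(+1); best=1320 via (E,hash)
  {BE}: card=600; try (B,hash)→720, (E,hash)→820, (E,merge)→820, (B,merge)→830, (E,nl)→3050, (B,nl)→3060; best=720 via (B,hash)
  {BC}: card=250; try (C,hash)→300, (B,merge)→490, (C,merge)→520, (C,nl_idx)→550, (B,hash)→640, (B,nl)→1020 …(+1); best=300 via (C,hash)
  {AC}: card=150; try (A,nl_idx)→330, (C,hash)→500, (C,nl_idx)→1050, (A,merge)→1490, (C,merge)→1620, (A,hash)→2440 …(+2); best=330 via (A,nl_idx)
  {BDE}: card=90000; try (D,hash)→6720, (D,merge)→10320, (B,hash)→10920, (D,nl_idx)→96120, (B,merge)→136670, (D,nl)→180720 …(+1); best=6720 via (D,hash)
  {BCE}: card=3000; try (E,hash)→1270, (C,hash)→1520, (E,merge)→2970, (C,nl_idx)→6720, (C,merge)→7440, (C,nl)→12720 …(+1); best=1270 via (E,hash)
  {ABC}: card=1875; try (B,hash)→1080, (B,merge)→2030, (A,hash)→2950, (A,merge)→3900, (A,nl_idx)→4175, (B,nl)→7830 …(+1); best=1080 via (B,hash)
  {BCDE}: card=450000; try (D,hash)→9670, (D,merge)→43270, (C,hash)→96920, (D,nl_idx)→478270, (D,nl)→901270, (C,nl_idx)→906720 …(+2); best=9670 via (D,hash)
  {ABCE}: card=22500; try (E,hash)→3675, (A,hash)→6670, (E,merge)→24000, (A,merge)→41620, (A,nl_idx)→47770, (E,nl)→113580 …(+1); best=3675 via (E,hash)
  {ABCDE}: card=3375000; try (D,hash)→31575, (D,merge)→366675, (A,hash)→462070, (D,nl_idx)→3581175, (D,nl)→6753675, (A,nl_idx)→6984670 …(+2); best=31575 via (D,hash)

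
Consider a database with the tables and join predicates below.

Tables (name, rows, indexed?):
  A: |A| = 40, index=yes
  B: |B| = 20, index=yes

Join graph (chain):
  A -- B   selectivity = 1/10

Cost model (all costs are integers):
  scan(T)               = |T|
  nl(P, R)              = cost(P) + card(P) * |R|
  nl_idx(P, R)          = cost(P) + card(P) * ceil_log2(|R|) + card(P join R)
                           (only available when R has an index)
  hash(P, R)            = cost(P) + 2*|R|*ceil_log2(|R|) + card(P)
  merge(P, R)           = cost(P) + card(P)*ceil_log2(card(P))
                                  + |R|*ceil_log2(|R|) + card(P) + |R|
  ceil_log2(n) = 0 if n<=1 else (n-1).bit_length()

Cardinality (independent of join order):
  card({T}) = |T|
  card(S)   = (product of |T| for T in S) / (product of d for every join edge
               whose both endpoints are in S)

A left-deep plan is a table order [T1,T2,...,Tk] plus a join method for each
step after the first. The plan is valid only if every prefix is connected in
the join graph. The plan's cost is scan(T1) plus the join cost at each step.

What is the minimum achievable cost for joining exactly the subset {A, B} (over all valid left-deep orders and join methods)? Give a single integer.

Selinger DP over subsets of {A,B}:
  {A}: scan cost=40, card=40
  {B}: scan cost=20, card=20
  {AB}: card=80; try (A,nl_idx)→220, (B,hash)→280, (B,nl_idx)→320, (A,merge)→420, (B,merge)→440, (A,hash)→520 …(+2); best=220 via (A,nl_idx)

220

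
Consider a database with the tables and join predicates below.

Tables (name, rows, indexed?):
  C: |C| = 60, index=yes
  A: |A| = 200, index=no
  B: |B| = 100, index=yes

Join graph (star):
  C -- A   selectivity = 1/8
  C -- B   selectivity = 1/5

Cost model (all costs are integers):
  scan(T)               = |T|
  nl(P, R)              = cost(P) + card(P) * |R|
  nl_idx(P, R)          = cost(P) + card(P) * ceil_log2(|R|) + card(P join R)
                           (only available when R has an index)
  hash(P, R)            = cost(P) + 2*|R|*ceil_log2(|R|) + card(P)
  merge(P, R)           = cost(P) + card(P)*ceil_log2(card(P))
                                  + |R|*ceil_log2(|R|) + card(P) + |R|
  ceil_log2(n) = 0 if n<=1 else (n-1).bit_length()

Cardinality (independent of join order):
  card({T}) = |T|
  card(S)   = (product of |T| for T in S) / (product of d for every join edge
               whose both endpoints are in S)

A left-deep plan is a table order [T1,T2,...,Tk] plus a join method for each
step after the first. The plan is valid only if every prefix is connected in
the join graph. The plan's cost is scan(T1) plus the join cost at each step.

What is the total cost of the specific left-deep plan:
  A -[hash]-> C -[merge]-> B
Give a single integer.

19920

step 1: scan A: cost=200, card=200
step 2: join C via hash
    card(P join C) = 200*60/(8) = 1500
    cost = 200 + 2*60*6 + 200 = 1120
step 3: join B via merge
    card(P join B) = 1500*100/(5) = 30000
    cost = 1120 + 1500*11 + 100*7 + 1500 + 100 = 19920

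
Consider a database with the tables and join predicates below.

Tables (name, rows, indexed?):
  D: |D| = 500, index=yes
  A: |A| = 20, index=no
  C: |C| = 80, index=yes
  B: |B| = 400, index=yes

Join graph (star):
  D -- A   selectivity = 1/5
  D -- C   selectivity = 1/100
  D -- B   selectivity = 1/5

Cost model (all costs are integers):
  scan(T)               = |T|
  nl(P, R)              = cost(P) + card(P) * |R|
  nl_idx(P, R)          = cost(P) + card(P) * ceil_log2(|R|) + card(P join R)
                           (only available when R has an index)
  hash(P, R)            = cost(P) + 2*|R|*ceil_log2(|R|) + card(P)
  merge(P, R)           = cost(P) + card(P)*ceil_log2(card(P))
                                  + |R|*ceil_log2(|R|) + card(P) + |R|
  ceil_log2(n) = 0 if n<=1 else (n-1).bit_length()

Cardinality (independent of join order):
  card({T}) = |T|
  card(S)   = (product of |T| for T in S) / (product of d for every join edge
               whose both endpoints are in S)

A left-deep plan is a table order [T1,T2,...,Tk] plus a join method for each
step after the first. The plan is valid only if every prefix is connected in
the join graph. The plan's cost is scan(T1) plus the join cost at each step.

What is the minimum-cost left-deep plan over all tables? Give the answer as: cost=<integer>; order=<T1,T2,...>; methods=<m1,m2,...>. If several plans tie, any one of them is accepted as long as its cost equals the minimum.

Selinger DP (subsets sized 1..n):
  {D}: scan cost=500, card=500
  {A}: scan cost=20, card=20
  {C}: scan cost=80, card=80
  {B}: scan cost=400, card=400
  {AD}: card=2000; try (A,hash)→1200, (D,nl_idx)→2200, (D,merge)→5140, (A,merge)→5620, (D,hash)→9040, (D,nl)→10020 …(+1); best=1200 via (A,hash)
  {CD}: card=400; try (D,nl_idx)→1200, (C,hash)→2120, (C,nl_idx)→4400, (D,merge)→5720, (C,merge)→6140, (D,hash)→9160 …(+2); best=1200 via (D,nl_idx)
  {BD}: card=40000; try (B,hash)→8200, (D,merge)→9400, (B,merge)→9500, (D,hash)→9800, (D,nl_idx)→44000, (B,nl_idx)→45000 …(+2); best=8200 via (B,hash)
  {ACD}: card=1600; try (A,hash)→1800, (C,hash)→4320, (A,merge)→5320, (A,nl)→9200, (C,nl_idx)→16800, (C,merge)→25840 …(+1); best=1800 via (A,hash)
  {ABD}: card=160000; try (B,hash)→10400, (B,merge)→29200, (A,hash)→48400, (B,nl_idx)→179200, (A,merge)→688320, (B,nl)→801200 …(+1); best=10400 via (B,hash)
  {BCD}: card=32000; try (B,hash)→8800, (B,merge)→9200, (B,nl_idx)→36800, (C,hash)→49320, (B,nl)→161200, (C,nl_idx)→320200 …(+2); best=8800 via (B,hash)
  {ABCD}: card=128000; try (B,hash)→10600, (B,merge)→25000, (A,hash)→41000, (B,nl_idx)→144200, (C,hash)→171520, (A,merge)→520920 …(+5); best=10600 via (B,hash)

cost=10600; order=C,D,A,B; methods=nl_idx,hash,hash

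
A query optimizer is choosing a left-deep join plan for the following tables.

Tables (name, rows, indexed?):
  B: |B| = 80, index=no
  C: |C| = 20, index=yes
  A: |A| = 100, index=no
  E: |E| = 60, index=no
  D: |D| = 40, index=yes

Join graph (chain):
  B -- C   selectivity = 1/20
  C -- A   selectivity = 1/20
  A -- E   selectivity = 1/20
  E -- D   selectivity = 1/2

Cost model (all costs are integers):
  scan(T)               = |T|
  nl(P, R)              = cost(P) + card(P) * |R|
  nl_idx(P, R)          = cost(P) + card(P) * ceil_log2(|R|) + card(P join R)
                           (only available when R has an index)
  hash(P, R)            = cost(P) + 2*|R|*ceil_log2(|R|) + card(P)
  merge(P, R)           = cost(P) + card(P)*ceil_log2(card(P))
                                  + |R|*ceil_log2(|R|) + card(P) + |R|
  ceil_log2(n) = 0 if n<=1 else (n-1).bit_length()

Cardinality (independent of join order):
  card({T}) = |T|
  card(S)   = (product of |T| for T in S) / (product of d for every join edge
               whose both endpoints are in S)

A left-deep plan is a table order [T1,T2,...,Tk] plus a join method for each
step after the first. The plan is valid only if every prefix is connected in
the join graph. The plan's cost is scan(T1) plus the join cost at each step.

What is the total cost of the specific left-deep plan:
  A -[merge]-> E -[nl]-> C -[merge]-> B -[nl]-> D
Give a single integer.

58960

step 1: scan A: cost=100, card=100
step 2: join E via merge
    card(P join E) = 100*60/(20) = 300
    cost = 100 + 100*7 + 60*6 + 100 + 60 = 1320
step 3: join C via nl
    card(P join C) = 300*20/(20) = 300
    cost = 1320 + 300*20 = 7320
step 4: join B via merge
    card(P join B) = 300*80/(20) = 1200
    cost = 7320 + 300*9 + 80*7 + 300 + 80 = 10960
step 5: join D via nl
    card(P join D) = 1200*40/(2) = 24000
    cost = 10960 + 1200*40 = 58960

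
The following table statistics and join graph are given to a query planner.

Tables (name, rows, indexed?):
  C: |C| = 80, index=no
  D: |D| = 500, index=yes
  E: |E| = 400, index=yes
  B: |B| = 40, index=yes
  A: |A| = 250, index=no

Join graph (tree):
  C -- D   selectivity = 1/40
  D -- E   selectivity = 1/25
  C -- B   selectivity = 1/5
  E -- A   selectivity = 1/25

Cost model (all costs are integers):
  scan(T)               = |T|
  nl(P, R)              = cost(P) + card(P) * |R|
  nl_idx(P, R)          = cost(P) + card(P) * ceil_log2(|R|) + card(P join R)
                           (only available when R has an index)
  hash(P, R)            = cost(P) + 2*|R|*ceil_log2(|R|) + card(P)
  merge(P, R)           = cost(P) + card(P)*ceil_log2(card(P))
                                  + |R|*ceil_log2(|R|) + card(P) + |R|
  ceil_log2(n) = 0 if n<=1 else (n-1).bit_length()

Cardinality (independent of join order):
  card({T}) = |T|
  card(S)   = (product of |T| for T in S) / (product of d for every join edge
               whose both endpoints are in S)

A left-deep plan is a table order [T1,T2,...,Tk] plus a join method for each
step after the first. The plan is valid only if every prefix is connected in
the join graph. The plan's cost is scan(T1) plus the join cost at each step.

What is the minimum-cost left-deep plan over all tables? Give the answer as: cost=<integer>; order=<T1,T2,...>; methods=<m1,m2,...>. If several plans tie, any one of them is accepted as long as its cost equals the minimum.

Selinger DP (subsets sized 1..n):
  {C}: scan cost=80, card=80
  {D}: scan cost=500, card=500
  {E}: scan cost=400, card=400
  {B}: scan cost=40, card=40
  {A}: scan cost=250, card=250
  {CD}: card=1000; try (D,nl_idx)→1800, (C,hash)→2120, (D,merge)→5720, (C,merge)→6140, (D,hash)→9160, (D,nl)→40080 …(+1); best=1800 via (D,nl_idx)
  {BC}: card=640; try (B,hash)→640, (C,merge)→960, (B,merge)→1000, (C,hash)→1200, (B,nl_idx)→1200, (C,nl)→3240 …(+1); best=640 via (B,hash)
  {DE}: card=8000; try (E,hash)→8200, (D,merge)→9400, (E,merge)→9500, (D,hash)→9800, (D,nl_idx)→12000, (E,nl_idx)→13000 …(+2); best=8200 via (E,hash)
  {AE}: card=4000; try (A,hash)→4800, (E,merge)→6500, (E,nl_idx)→6500, (A,merge)→6650, (E,hash)→7700, (E,nl)→100250 …(+1); best=4800 via (A,hash)
  {CDE}: card=16000; try (E,hash)→10000, (E,merge)→16800, (C,hash)→17320, (E,nl_idx)→26800, (C,merge)→120840, (E,nl)→401800 …(+1); best=10000 via (E,hash)
  {BCD}: card=8000; try (B,hash)→3280, (D,hash)→10280, (D,merge)→12680, (B,merge)→13080, (D,nl_idx)→14400, (B,nl_idx)→15800 …(+2); best=3280 via (B,hash)
  {ADE}: card=80000; try (D,hash)→17800, (A,hash)→20200, (D,merge)→61800, (D,nl_idx)→120800, (A,merge)→122450, (D,nl)→2004800 …(+1); best=17800 via (D,hash)
  {BCDE}: card=128000; try (E,hash)→18480, (B,hash)→26480, (E,merge)→119280, (E,nl_idx)→203280, (B,nl_idx)→234000, (B,merge)→250280 …(+2); best=18480 via (E,hash)
  {ACDE}: card=160000; try (A,hash)→30000, (C,hash)→98920, (A,merge)→252250, (C,merge)→1458440, (A,nl)→4010000, (C,nl)→6417800; best=30000 via (A,hash)
  {ABCDE}: card=1280000; try (A,hash)→150480, (B,hash)→190480, (B,nl_idx)→2270000, (A,merge)→2324730, (B,merge)→3070280, (B,nl)→6430000 …(+1); best=150480 via (A,hash)

cost=150480; order=C,D,B,E,A; methods=nl_idx,hash,hash,hash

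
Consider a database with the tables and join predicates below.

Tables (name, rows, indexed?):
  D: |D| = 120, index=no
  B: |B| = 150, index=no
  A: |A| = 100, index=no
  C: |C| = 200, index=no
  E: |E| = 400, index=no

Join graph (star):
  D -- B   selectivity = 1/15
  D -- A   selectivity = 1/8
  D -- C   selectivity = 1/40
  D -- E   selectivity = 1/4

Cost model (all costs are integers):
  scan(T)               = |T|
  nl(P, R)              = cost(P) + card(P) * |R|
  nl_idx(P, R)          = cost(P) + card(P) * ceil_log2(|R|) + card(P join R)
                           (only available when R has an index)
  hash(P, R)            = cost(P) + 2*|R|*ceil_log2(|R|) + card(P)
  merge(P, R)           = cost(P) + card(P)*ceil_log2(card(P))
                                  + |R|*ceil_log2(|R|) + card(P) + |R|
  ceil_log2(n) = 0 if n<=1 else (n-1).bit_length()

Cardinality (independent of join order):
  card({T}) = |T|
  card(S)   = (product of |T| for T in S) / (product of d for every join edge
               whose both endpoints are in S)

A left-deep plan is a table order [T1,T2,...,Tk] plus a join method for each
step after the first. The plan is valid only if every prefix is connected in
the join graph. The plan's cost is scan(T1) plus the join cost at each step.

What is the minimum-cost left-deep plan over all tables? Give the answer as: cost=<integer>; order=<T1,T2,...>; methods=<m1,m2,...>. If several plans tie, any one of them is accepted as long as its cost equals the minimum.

cost=94680; order=C,D,B,A,E; methods=hash,hash,hash,hash

Selinger DP (subsets sized 1..n):
  {D}: scan cost=120, card=120
  {B}: scan cost=150, card=150
  {A}: scan cost=100, card=100
  {C}: scan cost=200, card=200
  {E}: scan cost=400, card=400
  {BD}: card=1200; try (D,hash)→1980, (B,merge)→2430, (D,merge)→2460, (B,hash)→2640, (B,nl)→18120, (D,nl)→18150; best=1980 via (D,hash)
  {AD}: card=1500; try (A,hash)→1640, (D,merge)→1860, (D,hash)→1880, (A,merge)→1880, (D,nl)→12100, (A,nl)→12120; best=1640 via (A,hash)
  {CD}: card=600; try (D,hash)→2080, (C,merge)→2880, (D,merge)→2960, (C,hash)→3440, (C,nl)→24120, (D,nl)→24200; best=2080 via (D,hash)
  {DE}: card=12000; try (D,hash)→2480, (E,merge)→5080, (D,merge)→5360, (E,hash)→7440, (E,nl)→48120, (D,nl)→48400; best=2480 via (D,hash)
  {ABD}: card=15000; try (A,hash)→4580, (B,hash)→5540, (A,merge)→17180, (B,merge)→20990, (A,nl)→121980, (B,nl)→226640; best=4580 via (A,hash)
  {BCD}: card=6000; try (B,hash)→5080, (C,hash)→6380, (B,merge)→10030, (C,merge)→18180, (B,nl)→92080, (C,nl)→241980; best=5080 via (B,hash)
  {BDE}: card=120000; try (E,hash)→10380, (B,hash)→16880, (E,merge)→20380, (B,merge)→183830, (E,nl)→481980, (B,nl)→1802480; best=10380 via (E,hash)
  {ACD}: card=7500; try (A,hash)→4080, (C,hash)→6340, (A,merge)→9480, (C,merge)→21440, (A,nl)→62080, (C,nl)→301640; best=4080 via (A,hash)
  {ADE}: card=150000; try (E,hash)→10340, (A,hash)→15880, (E,merge)→23640, (A,merge)→183280, (E,nl)→601640, (A,nl)→1202480; best=10340 via (E,hash)
  {CDE}: card=60000; try (E,hash)→9880, (E,merge)→12680, (C,hash)→17680, (C,merge)→184280, (E,nl)→242080, (C,nl)→2402480; best=9880 via (E,hash)
  {ABCD}: card=75000; try (A,hash)→12480, (B,hash)→13980, (C,hash)→22780, (A,merge)→89880, (B,merge)→110430, (C,merge)→231380 …(+3); best=12480 via (A,hash)
  {ABDE}: card=1500000; try (E,hash)→26780, (A,hash)→131780, (B,hash)→162740, (E,merge)→233580, (A,merge)→2171180, (B,merge)→2861690 …(+3); best=26780 via (E,hash)
  {BCDE}: card=600000; try (E,hash)→18280, (B,hash)→72280, (E,merge)→93080, (C,hash)→133580, (B,merge)→1031230, (C,merge)→2172180 …(+3); best=18280 via (E,hash)
  {ACDE}: card=750000; try (E,hash)→18780, (A,hash)→71280, (E,merge)→113080, (C,hash)→163540, (A,merge)→1030680, (C,merge)→2862140 …(+3); best=18780 via (E,hash)
  {ABCDE}: card=7500000; try (E,hash)→94680, (A,hash)→619680, (B,hash)→771180, (E,merge)→1366480, (C,hash)→1529980, (A,merge)→12619080 …(+6); best=94680 via (E,hash)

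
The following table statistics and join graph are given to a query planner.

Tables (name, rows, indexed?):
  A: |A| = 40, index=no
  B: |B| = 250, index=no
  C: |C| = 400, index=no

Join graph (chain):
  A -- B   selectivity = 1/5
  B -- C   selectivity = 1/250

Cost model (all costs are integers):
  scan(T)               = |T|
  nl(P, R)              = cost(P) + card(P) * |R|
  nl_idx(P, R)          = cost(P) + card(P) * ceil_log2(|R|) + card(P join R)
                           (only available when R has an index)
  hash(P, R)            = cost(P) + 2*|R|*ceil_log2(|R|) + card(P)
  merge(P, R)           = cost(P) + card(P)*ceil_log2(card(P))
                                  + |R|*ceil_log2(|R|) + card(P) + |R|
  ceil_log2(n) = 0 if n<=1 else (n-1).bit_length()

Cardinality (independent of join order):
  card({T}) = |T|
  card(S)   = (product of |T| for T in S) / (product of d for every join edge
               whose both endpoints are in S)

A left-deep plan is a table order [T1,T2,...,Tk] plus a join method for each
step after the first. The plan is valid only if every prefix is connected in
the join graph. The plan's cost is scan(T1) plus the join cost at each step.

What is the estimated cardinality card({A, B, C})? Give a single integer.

3200

Tables in S: A(40), B(250), C(400)
Edges inside S: A-B(d=5), B-C(d=250)
numerator = 40 * 250 * 400 = 4000000
denominator = 5 * 250 = 1250
card(S) = 4000000 / 1250 = 3200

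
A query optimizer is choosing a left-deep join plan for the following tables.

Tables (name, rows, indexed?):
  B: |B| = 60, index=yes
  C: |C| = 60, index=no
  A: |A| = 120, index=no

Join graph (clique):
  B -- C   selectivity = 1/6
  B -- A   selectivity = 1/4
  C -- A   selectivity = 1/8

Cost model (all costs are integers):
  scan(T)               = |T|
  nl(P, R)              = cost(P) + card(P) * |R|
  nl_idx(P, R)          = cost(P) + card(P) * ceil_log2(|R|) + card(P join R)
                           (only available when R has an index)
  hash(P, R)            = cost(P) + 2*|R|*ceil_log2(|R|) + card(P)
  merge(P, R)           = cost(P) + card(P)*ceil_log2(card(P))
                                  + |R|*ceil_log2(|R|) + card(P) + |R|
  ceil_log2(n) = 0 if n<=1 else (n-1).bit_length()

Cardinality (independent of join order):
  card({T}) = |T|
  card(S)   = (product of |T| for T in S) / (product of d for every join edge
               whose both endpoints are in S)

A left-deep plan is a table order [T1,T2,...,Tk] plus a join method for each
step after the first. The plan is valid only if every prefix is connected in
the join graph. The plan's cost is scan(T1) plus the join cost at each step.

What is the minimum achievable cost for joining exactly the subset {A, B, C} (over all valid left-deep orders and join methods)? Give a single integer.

2580

Selinger DP over subsets of {A,B,C}:
  {B}: scan cost=60, card=60
  {C}: scan cost=60, card=60
  {A}: scan cost=120, card=120
  {BC}: card=600; try (C,hash)→840, (B,hash)→840, (C,merge)→900, (B,merge)→900, (B,nl_idx)→1020, (C,nl)→3660 …(+1); best=840 via (C,hash)
  {AB}: card=1800; try (B,hash)→960, (A,merge)→1440, (B,merge)→1500, (A,hash)→1800, (B,nl_idx)→2640, (A,nl)→7260 …(+1); best=960 via (B,hash)
  {AC}: card=900; try (C,hash)→960, (A,merge)→1440, (C,merge)→1500, (A,hash)→1800, (A,nl)→7260, (C,nl)→7320; best=960 via (C,hash)
  {ABC}: card=2250; try (B,hash)→2580, (A,hash)→3120, (C,hash)→3480, (A,merge)→8400, (B,nl_idx)→8610, (B,merge)→11280 …(+4); best=2580 via (B,hash)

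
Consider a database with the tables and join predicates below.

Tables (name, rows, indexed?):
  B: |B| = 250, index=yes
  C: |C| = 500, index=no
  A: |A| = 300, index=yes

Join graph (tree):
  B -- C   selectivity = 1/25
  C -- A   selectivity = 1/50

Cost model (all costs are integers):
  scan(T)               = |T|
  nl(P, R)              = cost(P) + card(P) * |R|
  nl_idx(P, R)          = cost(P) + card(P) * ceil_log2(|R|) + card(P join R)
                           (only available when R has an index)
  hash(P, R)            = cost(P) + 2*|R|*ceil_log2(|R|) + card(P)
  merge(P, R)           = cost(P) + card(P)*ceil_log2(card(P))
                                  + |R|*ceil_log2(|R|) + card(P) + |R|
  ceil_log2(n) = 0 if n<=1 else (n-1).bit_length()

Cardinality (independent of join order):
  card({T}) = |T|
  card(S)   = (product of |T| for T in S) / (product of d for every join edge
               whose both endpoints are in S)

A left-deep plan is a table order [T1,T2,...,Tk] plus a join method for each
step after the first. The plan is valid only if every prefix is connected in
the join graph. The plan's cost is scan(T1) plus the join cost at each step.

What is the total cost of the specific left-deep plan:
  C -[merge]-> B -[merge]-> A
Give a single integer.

80750

step 1: scan C: cost=500, card=500
step 2: join B via merge
    card(P join B) = 500*250/(25) = 5000
    cost = 500 + 500*9 + 250*8 + 500 + 250 = 7750
step 3: join A via merge
    card(P join A) = 5000*300/(50) = 30000
    cost = 7750 + 5000*13 + 300*9 + 5000 + 300 = 80750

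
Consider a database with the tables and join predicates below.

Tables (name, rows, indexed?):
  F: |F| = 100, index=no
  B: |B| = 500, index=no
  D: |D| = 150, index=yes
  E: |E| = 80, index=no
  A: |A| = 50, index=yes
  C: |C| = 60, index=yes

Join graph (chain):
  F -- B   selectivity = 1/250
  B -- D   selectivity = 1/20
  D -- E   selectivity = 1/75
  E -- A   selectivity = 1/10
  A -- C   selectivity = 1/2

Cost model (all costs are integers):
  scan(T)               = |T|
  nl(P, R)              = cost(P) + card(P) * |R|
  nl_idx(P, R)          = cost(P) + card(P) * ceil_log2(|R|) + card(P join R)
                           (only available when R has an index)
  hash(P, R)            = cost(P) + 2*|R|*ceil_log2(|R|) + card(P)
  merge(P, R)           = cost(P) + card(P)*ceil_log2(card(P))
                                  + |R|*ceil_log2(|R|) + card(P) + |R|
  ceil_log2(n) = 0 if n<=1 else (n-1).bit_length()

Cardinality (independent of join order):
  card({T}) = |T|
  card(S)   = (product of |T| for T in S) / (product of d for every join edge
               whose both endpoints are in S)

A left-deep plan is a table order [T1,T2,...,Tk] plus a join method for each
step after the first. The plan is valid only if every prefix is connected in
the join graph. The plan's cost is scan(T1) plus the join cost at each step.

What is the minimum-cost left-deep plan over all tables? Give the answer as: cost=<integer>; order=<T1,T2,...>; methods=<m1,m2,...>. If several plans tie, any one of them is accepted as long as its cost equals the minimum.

Selinger DP (subsets sized 1..n):
  {F}: scan cost=100, card=100
  {B}: scan cost=500, card=500
  {D}: scan cost=150, card=150
  {E}: scan cost=80, card=80
  {A}: scan cost=50, card=50
  {C}: scan cost=60, card=60
  {BF}: card=200; try (F,hash)→2400, (B,merge)→5900, (F,merge)→6300, (B,hash)→9200, (B,nl)→50100, (F,nl)→50500; best=2400 via (F,hash)
  {BD}: card=3750; try (D,hash)→3400, (B,merge)→6500, (D,merge)→6850, (D,nl_idx)→8250, (B,hash)→9300, (B,nl)→75150 …(+1); best=3400 via (D,hash)
  {DE}: card=160; try (D,nl_idx)→880, (E,hash)→1420, (D,merge)→2070, (E,merge)→2140, (D,hash)→2560, (D,nl)→12080 …(+1); best=880 via (D,nl_idx)
  {AE}: card=400; try (A,hash)→760, (A,nl_idx)→960, (E,merge)→1040, (A,merge)→1070, (E,hash)→1220, (E,nl)→4050 …(+1); best=760 via (A,hash)
  {AC}: card=1500; try (A,hash)→720, (C,hash)→820, (C,merge)→820, (A,merge)→830, (C,nl_idx)→1850, (A,nl_idx)→1920 …(+2); best=720 via (A,hash)
  {BDF}: card=1500; try (D,hash)→5000, (D,nl_idx)→5500, (D,merge)→5550, (F,hash)→8550, (D,nl)→32400, (F,merge)→52950 …(+1); best=5000 via (D,hash)
  {BDE}: card=4000; try (B,merge)→7320, (E,hash)→8270, (B,hash)→10040, (E,merge)→52790, (B,nl)→80880, (E,nl)→303400; best=7320 via (B,merge)
  {ADE}: card=800; try (A,hash)→1640, (A,nl_idx)→2640, (A,merge)→2670, (D,hash)→3560, (D,nl_idx)→4760, (D,merge)→6110 …(+2); best=1640 via (A,hash)
  {ACE}: card=12000; try (C,hash)→1880, (E,hash)→3340, (C,merge)→5180, (C,nl_idx)→15160, (E,merge)→19360, (C,nl)→24760 …(+1); best=1880 via (C,hash)
  {BDEF}: card=1600; try (E,hash)→7620, (F,hash)→12720, (E,merge)→23640, (F,merge)→60120, (E,nl)→125000, (F,nl)→407320; best=7620 via (E,hash)
  {ABDE}: card=20000; try (B,hash)→11440, (A,hash)→11920, (B,merge)→15440, (A,nl_idx)→51320, (A,merge)→59670, (A,nl)→207320 …(+1); best=11440 via (B,hash)
  {ACDE}: card=24000; try (C,hash)→3160, (C,merge)→10860, (D,hash)→16280, (C,nl_idx)→30440, (C,nl)→49640, (D,nl_idx)→121880 …(+2); best=3160 via (C,hash)
  {ABDEF}: card=8000; try (A,hash)→9820, (A,nl_idx)→25220, (A,merge)→27170, (F,hash)→32840, (A,nl)→87620, (F,merge)→332240 …(+1); best=9820 via (A,hash)
  {ABCDE}: card=600000; try (C,hash)→32160, (B,hash)→36160, (C,merge)→331860, (B,merge)→392160, (C,nl_idx)→731440, (C,nl)→1211440 …(+1); best=32160 via (C,hash)
  {ABCDEF}: card=240000; try (C,hash)→18540, (C,merge)→122240, (C,nl_idx)→297820, (C,nl)→489820, (F,hash)→633560, (F,merge)→12632960 …(+1); best=18540 via (C,hash)

cost=18540; order=B,F,D,E,A,C; methods=hash,hash,hash,hash,hash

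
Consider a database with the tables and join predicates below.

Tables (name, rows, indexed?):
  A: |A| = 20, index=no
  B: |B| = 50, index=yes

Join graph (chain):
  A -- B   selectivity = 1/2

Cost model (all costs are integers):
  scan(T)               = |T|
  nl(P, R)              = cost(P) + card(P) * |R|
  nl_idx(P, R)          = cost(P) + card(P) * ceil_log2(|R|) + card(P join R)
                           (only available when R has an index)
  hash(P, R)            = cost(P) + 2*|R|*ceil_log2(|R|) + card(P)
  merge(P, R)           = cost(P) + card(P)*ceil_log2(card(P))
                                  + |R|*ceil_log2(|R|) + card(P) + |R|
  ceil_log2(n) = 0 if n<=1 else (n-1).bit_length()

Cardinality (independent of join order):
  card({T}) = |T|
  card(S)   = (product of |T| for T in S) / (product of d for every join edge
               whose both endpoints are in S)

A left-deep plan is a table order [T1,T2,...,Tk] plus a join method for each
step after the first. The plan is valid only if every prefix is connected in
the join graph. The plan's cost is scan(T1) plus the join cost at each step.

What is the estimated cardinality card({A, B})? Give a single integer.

Tables in S: A(20), B(50)
Edges inside S: A-B(d=2)
numerator = 20 * 50 = 1000
denominator = 2 = 2
card(S) = 1000 / 2 = 500

500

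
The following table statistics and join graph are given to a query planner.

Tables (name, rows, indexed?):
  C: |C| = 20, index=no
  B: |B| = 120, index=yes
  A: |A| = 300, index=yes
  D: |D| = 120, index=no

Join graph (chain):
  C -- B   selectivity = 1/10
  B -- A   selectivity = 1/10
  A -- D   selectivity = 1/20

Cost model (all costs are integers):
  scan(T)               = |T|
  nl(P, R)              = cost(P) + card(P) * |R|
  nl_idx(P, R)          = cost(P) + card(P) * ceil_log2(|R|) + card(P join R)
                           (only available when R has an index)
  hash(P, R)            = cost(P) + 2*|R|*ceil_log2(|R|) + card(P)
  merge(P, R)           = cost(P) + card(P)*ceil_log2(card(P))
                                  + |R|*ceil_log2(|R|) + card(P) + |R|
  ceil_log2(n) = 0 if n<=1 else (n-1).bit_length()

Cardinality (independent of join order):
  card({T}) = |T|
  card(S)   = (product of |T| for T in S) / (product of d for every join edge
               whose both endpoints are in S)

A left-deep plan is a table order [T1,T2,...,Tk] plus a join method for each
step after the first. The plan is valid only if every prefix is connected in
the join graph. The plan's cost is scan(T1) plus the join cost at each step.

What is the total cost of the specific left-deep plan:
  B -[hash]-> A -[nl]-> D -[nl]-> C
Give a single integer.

step 1: scan B: cost=120, card=120
step 2: join A via hash
    card(P join A) = 120*300/(10) = 3600
    cost = 120 + 2*300*9 + 120 = 5640
step 3: join D via nl
    card(P join D) = 3600*120/(20) = 21600
    cost = 5640 + 3600*120 = 437640
step 4: join C via nl
    card(P join C) = 21600*20/(10) = 43200
    cost = 437640 + 21600*20 = 869640

869640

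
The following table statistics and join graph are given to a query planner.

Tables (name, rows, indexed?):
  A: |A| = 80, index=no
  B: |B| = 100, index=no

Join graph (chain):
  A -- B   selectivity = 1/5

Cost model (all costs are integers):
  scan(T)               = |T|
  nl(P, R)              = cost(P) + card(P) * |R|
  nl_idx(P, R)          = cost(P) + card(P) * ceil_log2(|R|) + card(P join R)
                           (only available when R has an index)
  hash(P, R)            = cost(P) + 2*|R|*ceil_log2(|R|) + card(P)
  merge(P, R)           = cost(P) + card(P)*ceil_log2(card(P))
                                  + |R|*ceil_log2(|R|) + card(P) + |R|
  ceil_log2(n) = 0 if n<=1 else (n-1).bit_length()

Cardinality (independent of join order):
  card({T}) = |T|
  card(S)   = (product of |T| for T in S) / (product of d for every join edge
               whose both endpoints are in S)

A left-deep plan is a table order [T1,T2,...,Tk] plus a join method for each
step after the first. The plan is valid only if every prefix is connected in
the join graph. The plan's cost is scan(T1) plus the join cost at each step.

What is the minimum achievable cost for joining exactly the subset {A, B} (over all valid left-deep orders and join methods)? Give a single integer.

1320

Selinger DP over subsets of {A,B}:
  {A}: scan cost=80, card=80
  {B}: scan cost=100, card=100
  {AB}: card=1600; try (A,hash)→1320, (B,merge)→1520, (A,merge)→1540, (B,hash)→1560, (B,nl)→8080, (A,nl)→8100; best=1320 via (A,hash)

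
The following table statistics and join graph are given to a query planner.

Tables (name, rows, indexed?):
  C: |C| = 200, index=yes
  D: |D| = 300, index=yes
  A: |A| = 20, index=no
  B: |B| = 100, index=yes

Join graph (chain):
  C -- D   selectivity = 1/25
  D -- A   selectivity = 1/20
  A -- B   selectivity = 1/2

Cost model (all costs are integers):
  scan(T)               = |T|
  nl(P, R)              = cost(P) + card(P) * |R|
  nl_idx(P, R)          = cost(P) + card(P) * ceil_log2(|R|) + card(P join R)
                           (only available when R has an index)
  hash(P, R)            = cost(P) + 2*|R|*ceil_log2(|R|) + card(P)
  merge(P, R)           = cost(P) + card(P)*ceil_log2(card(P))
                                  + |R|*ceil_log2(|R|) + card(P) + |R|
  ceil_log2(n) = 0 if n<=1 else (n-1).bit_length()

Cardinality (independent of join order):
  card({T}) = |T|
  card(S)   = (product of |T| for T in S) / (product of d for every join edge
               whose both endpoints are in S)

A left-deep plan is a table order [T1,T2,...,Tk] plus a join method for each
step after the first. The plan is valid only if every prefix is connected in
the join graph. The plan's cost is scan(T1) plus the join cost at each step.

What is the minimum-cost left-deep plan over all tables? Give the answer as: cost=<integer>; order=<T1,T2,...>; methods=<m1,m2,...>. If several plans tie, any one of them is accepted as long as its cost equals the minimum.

cost=7800; order=A,D,C,B; methods=nl_idx,hash,hash

Selinger DP (subsets sized 1..n):
  {C}: scan cost=200, card=200
  {D}: scan cost=300, card=300
  {A}: scan cost=20, card=20
  {B}: scan cost=100, card=100
  {CD}: card=2400; try (C,hash)→3800, (D,nl_idx)→4400, (D,merge)→5000, (C,merge)→5100, (C,nl_idx)→5100, (D,hash)→5800 …(+2); best=3800 via (C,hash)
  {AD}: card=300; try (D,nl_idx)→500, (A,hash)→800, (D,merge)→3140, (A,merge)→3420, (D,hash)→5440, (D,nl)→6020 …(+1); best=500 via (D,nl_idx)
  {AB}: card=1000; try (A,hash)→400, (B,merge)→940, (A,merge)→1020, (B,nl_idx)→1160, (B,hash)→1440, (B,nl)→2020 …(+1); best=400 via (A,hash)
  {ACD}: card=2400; try (C,hash)→4000, (C,merge)→5300, (C,nl_idx)→5300, (A,hash)→6400, (A,merge)→35120, (A,nl)→51800 …(+1); best=4000 via (C,hash)
  {ABD}: card=15000; try (B,hash)→2200, (B,merge)→4300, (D,hash)→6800, (D,merge)→14400, (B,nl_idx)→17600, (D,nl_idx)→24400 …(+2); best=2200 via (B,hash)
  {ABCD}: card=120000; try (B,hash)→7800, (C,hash)→20400, (B,merge)→36000, (B,nl_idx)→140800, (C,merge)→229000, (C,nl_idx)→242200 …(+2); best=7800 via (B,hash)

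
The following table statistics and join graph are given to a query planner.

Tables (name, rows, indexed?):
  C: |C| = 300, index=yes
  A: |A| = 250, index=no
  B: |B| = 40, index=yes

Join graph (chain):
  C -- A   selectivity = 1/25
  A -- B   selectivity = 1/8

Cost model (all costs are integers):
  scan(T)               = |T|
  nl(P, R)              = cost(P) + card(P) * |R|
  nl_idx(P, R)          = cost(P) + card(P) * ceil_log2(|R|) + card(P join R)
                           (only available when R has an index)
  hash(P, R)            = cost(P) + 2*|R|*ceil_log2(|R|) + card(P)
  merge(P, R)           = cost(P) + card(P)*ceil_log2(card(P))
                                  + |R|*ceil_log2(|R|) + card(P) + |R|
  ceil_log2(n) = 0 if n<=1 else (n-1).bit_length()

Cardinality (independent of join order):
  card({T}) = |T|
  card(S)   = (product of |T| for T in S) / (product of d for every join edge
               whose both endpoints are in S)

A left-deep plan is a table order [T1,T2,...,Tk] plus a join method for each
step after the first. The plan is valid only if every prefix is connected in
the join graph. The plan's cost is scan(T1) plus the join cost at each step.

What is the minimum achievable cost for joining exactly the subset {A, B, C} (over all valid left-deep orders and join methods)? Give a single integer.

7630

Selinger DP over subsets of {A,B,C}:
  {C}: scan cost=300, card=300
  {A}: scan cost=250, card=250
  {B}: scan cost=40, card=40
  {AC}: card=3000; try (A,hash)→4600, (C,merge)→5500, (C,nl_idx)→5500, (A,merge)→5550, (C,hash)→5900, (C,nl)→75250 …(+1); best=4600 via (A,hash)
  {AB}: card=1250; try (B,hash)→980, (A,merge)→2570, (B,merge)→2780, (B,nl_idx)→3000, (A,hash)→4080, (A,nl)→10040 …(+1); best=980 via (B,hash)
  {ABC}: card=15000; try (C,hash)→7630, (B,hash)→8080, (C,merge)→18980, (C,nl_idx)→27230, (B,nl_idx)→37600, (B,merge)→43880 …(+2); best=7630 via (C,hash)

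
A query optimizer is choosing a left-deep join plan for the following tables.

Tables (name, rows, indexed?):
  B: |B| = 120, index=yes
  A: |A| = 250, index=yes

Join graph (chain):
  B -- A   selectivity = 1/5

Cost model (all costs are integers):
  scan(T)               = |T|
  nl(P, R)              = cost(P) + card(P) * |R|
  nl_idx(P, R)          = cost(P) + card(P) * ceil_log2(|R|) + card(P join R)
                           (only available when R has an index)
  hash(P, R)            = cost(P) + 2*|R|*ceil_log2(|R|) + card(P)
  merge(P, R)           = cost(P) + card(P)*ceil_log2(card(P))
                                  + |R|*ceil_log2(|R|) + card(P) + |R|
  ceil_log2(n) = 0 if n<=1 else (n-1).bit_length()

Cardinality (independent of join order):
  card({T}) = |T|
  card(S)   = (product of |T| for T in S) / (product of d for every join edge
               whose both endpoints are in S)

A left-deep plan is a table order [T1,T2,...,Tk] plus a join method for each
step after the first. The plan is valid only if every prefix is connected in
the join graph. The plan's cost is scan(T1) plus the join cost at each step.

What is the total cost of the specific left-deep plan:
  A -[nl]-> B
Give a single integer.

step 1: scan A: cost=250, card=250
step 2: join B via nl
    card(P join B) = 250*120/(5) = 6000
    cost = 250 + 250*120 = 30250

30250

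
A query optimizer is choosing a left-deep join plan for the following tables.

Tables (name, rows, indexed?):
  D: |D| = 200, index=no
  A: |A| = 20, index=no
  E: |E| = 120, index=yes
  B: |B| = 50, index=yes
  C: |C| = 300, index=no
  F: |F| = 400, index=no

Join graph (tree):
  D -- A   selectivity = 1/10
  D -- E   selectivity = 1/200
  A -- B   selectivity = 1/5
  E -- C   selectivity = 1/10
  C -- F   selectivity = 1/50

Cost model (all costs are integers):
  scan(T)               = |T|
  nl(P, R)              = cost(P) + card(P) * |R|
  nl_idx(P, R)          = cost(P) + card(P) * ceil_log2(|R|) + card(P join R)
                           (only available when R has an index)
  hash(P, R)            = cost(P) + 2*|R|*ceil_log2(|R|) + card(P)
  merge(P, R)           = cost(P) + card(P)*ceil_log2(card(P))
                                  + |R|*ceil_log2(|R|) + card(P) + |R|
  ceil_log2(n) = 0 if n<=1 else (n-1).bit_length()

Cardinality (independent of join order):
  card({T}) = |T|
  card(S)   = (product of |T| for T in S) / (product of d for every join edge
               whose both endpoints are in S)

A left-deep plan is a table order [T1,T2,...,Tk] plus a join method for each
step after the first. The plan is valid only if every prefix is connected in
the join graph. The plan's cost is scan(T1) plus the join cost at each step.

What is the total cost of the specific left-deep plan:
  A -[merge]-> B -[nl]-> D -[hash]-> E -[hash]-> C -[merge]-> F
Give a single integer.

step 1: scan A: cost=20, card=20
step 2: join B via merge
    card(P join B) = 20*50/(5) = 200
    cost = 20 + 20*5 + 50*6 + 20 + 50 = 490
step 3: join D via nl
    card(P join D) = 200*200/(10) = 4000
    cost = 490 + 200*200 = 40490
step 4: join E via hash
    card(P join E) = 4000*120/(200) = 2400
    cost = 40490 + 2*120*7 + 4000 = 46170
step 5: join C via hash
    card(P join C) = 2400*300/(10) = 72000
    cost = 46170 + 2*300*9 + 2400 = 53970
step 6: join F via merge
    card(P join F) = 72000*400/(50) = 576000
    cost = 53970 + 72000*17 + 400*9 + 72000 + 400 = 1353970

1353970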